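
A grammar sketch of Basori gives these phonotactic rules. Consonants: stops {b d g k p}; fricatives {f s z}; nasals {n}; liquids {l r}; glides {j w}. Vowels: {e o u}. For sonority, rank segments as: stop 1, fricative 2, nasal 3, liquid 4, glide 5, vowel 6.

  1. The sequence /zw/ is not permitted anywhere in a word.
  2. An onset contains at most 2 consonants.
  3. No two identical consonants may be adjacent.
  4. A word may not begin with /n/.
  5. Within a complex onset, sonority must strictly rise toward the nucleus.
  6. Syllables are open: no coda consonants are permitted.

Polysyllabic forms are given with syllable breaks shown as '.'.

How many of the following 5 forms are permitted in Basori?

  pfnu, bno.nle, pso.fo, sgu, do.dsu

3

pfnu — violates constraint 2: syllable 1 onset /pfn/ has 3 consonants (> 2) → not permitted
bno.nle — σ1 onset /bn/ (1→3 rises), coda /∅/ ok; σ2 onset /nl/ (3→4 rises), coda /∅/ ok → permitted
pso.fo — σ1 onset /ps/ (1→2 rises), coda /∅/ ok; σ2 onset /f/, coda /∅/ ok → permitted
sgu — violates constraint 5: syllable 1 onset /sg/: /s/ (fricative, 2) → /g/ (stop, 1) does not rise → not permitted
do.dsu — σ1 onset /d/, coda /∅/ ok; σ2 onset /ds/ (1→2 rises), coda /∅/ ok → permitted
Permitted: bno.nle, pso.fo, do.dsu → 3.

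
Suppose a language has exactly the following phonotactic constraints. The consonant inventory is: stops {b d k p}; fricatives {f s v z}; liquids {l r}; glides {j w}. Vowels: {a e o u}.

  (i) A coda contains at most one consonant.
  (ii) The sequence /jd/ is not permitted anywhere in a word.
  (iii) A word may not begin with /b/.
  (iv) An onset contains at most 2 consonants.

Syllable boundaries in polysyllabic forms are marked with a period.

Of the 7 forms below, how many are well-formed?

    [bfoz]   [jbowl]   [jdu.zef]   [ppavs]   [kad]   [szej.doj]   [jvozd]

[bfoz] — violates constraint (iii): word begins with /b/ → ill-formed
[jbowl] — violates constraint (i): syllable 1 coda /wl/ has 2 consonants (> 1) → ill-formed
[jdu.zef] — violates constraint (ii): contains banned sequence /jd/ → ill-formed
[ppavs] — violates constraint (i): syllable 1 coda /vs/ has 2 consonants (> 1) → ill-formed
[kad] — σ1 onset /k/, coda /d/ ok → well-formed
[szej.doj] — violates constraint (ii): contains banned sequence /jd/ → ill-formed
[jvozd] — violates constraint (i): syllable 1 coda /zd/ has 2 consonants (> 1) → ill-formed
Well-formed: [kad] → 1.

1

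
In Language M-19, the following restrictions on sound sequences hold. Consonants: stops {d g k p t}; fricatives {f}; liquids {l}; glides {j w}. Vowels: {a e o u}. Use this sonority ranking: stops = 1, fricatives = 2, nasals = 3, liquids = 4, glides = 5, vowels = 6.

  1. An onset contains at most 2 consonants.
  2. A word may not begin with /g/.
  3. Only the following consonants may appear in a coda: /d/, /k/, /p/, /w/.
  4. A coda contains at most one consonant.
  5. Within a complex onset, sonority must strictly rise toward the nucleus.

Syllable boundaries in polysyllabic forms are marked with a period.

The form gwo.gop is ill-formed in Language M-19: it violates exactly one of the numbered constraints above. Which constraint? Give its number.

2

gwo.gop: word begins with /g/.
This is a violation of constraint 2: "A word may not begin with /g/."
The remaining constraints (1, 3, 4, 5) are satisfied.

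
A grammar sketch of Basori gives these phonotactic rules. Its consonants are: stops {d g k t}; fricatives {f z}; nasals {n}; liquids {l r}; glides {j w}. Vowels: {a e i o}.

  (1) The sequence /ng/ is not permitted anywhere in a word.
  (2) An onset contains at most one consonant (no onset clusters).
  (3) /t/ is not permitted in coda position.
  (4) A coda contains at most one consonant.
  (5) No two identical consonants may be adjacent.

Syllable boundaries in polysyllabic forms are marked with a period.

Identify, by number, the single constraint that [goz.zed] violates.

5

[goz.zed]: adjacent identical consonants /zz/.
This is a violation of constraint 5: "No two identical consonants may be adjacent."
The remaining constraints (1, 2, 3, 4) are satisfied.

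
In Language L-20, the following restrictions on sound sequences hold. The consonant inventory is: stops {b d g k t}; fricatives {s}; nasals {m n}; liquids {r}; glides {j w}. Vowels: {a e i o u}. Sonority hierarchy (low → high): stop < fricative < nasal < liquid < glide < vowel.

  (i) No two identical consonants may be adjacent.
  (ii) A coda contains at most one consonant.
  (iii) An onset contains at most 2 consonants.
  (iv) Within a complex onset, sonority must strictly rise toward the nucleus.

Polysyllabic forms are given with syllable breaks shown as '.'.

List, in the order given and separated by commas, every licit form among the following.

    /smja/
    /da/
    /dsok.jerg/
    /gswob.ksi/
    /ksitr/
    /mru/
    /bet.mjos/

/da/, /mru/, /bet.mjos/

/smja/ — violates constraint (iii): syllable 1 onset /smj/ has 3 consonants (> 2) → illicit
/da/ — σ1 onset /d/, coda /∅/ ok → licit
/dsok.jerg/ — violates constraint (ii): syllable 2 coda /rg/ has 2 consonants (> 1) → illicit
/gswob.ksi/ — violates constraint (iii): syllable 1 onset /gsw/ has 3 consonants (> 2) → illicit
/ksitr/ — violates constraint (ii): syllable 1 coda /tr/ has 2 consonants (> 1) → illicit
/mru/ — σ1 onset /mr/ (3→4 rises), coda /∅/ ok → licit
/bet.mjos/ — σ1 onset /b/, coda /t/ ok; σ2 onset /mj/ (3→5 rises), coda /s/ ok → licit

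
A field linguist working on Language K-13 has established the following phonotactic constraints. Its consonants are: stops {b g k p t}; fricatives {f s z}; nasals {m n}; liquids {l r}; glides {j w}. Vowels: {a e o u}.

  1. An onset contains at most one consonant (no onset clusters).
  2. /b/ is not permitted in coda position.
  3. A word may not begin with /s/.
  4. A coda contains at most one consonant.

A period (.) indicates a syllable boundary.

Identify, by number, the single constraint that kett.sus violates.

kett.sus: syllable 1 coda /tt/ has 2 consonants (> 1).
This is a violation of constraint 4: "A coda contains at most one consonant."
The remaining constraints (1, 2, 3) are satisfied.

4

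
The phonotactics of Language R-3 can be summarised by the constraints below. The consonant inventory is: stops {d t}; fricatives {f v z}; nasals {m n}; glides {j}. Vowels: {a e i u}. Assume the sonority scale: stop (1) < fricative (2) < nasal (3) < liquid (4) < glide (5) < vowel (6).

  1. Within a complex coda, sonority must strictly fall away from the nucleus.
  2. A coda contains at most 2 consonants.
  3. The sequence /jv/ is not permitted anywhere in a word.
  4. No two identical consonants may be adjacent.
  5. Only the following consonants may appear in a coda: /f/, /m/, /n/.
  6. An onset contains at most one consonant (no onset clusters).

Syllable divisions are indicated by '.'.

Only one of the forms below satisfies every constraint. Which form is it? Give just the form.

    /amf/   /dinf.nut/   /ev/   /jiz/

/amf/

/amf/ — σ1 onset /∅/, coda /mf/ (3→2 falls) ok → licit
/dinf.nut/ — violates constraint 5: syllable 2 coda contains /t/, which is not a licensed coda consonant → illicit
/ev/ — violates constraint 5: syllable 1 coda contains /v/, which is not a licensed coda consonant → illicit
/jiz/ — violates constraint 5: syllable 1 coda contains /z/, which is not a licensed coda consonant → illicit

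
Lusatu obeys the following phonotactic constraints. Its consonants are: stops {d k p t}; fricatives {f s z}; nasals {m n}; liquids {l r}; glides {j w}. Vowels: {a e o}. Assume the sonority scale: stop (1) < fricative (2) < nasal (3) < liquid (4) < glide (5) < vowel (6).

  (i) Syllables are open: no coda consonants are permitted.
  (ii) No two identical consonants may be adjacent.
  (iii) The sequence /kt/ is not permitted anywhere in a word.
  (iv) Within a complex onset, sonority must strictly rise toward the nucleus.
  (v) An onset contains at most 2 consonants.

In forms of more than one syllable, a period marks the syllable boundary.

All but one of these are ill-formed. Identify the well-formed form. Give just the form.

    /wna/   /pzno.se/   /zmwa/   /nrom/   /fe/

/wna/ — violates constraint (iv): syllable 1 onset /wn/: /w/ (glide, 5) → /n/ (nasal, 3) does not rise → ill-formed
/pzno.se/ — violates constraint (v): syllable 1 onset /pzn/ has 3 consonants (> 2) → ill-formed
/zmwa/ — violates constraint (v): syllable 1 onset /zmw/ has 3 consonants (> 2) → ill-formed
/nrom/ — violates constraint (i): syllable 1 coda /m/ has 1 consonant (> 0) → ill-formed
/fe/ — σ1 onset /f/, coda /∅/ ok → well-formed

/fe/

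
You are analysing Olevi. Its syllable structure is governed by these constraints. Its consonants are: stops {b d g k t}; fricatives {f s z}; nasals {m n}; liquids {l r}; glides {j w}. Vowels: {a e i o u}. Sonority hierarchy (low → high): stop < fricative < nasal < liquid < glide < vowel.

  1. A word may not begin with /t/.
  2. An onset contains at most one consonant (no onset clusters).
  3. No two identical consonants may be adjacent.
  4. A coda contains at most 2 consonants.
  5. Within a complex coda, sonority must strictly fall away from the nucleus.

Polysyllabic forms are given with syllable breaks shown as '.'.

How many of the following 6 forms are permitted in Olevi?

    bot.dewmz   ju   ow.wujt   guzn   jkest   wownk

1

bot.dewmz — violates constraint 4: syllable 2 coda /wmz/ has 3 consonants (> 2) → not permitted
ju — σ1 onset /j/, coda /∅/ ok → permitted
ow.wujt — violates constraint 3: adjacent identical consonants /ww/ → not permitted
guzn — violates constraint 5: syllable 1 coda /zn/: /z/ (fricative, 2) → /n/ (nasal, 3) does not fall → not permitted
jkest — violates constraint 2: syllable 1 onset /jk/ has 2 consonants (> 1) → not permitted
wownk — violates constraint 4: syllable 1 coda /wnk/ has 3 consonants (> 2) → not permitted
Permitted: ju → 1.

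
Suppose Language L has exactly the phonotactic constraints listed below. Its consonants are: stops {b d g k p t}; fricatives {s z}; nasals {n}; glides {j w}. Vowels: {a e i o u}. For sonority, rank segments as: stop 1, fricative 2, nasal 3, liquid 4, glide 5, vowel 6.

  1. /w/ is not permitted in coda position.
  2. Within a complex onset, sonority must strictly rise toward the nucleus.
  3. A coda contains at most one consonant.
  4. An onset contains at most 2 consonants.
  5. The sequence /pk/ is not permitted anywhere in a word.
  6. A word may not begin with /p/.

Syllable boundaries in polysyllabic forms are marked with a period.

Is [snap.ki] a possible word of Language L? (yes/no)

no

[snap.ki] — violates constraint 5: contains banned sequence /pk/ → not permitted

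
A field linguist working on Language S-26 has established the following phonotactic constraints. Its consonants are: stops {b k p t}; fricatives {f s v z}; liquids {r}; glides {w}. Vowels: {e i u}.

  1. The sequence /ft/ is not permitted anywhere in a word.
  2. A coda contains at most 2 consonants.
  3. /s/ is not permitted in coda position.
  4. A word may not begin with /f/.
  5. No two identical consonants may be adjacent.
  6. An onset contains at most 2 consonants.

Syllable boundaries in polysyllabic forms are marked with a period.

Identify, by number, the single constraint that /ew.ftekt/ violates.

1

/ew.ftekt/: contains banned sequence /ft/.
This is a violation of constraint 1: "The sequence /ft/ is not permitted anywhere in a word."
The remaining constraints (2, 3, 4, 5, 6) are satisfied.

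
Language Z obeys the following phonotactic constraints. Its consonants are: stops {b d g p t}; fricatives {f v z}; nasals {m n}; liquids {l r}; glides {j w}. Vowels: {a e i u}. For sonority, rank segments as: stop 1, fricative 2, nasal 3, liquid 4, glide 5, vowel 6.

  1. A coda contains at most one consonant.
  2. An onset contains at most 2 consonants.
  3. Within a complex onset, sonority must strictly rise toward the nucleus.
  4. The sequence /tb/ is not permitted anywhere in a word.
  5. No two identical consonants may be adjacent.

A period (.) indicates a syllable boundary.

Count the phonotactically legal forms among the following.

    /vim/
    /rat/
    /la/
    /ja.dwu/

4

/vim/ — σ1 onset /v/, coda /m/ ok → phonotactically legal
/rat/ — σ1 onset /r/, coda /t/ ok → phonotactically legal
/la/ — σ1 onset /l/, coda /∅/ ok → phonotactically legal
/ja.dwu/ — σ1 onset /j/, coda /∅/ ok; σ2 onset /dw/ (1→5 rises), coda /∅/ ok → phonotactically legal
Phonotactically legal: /vim/, /rat/, /la/, /ja.dwu/ → 4.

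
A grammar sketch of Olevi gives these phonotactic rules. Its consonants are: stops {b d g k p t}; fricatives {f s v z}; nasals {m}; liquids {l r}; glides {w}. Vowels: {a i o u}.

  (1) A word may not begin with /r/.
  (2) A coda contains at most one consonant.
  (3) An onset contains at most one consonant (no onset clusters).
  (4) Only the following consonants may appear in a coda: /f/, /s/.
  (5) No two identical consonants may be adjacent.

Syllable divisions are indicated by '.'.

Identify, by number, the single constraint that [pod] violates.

[pod]: syllable 1 coda contains /d/, which is not a licensed coda consonant.
This is a violation of constraint 4: "Only the following consonants may appear in a coda: /f/, /s/."
The remaining constraints (1, 2, 3, 5) are satisfied.

4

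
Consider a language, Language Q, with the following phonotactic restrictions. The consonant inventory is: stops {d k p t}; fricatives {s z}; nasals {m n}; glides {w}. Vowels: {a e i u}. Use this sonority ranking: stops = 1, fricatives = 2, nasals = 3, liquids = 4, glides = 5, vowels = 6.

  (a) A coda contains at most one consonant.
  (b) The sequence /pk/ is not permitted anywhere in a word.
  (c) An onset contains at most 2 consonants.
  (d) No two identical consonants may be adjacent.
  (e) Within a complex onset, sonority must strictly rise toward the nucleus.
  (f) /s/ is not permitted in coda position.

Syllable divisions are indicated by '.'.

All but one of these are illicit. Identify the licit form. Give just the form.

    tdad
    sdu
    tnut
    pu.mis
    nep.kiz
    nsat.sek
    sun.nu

tnut

tdad — violates constraint (e): syllable 1 onset /td/: /t/ (stop, 1) → /d/ (stop, 1) does not rise → illicit
sdu — violates constraint (e): syllable 1 onset /sd/: /s/ (fricative, 2) → /d/ (stop, 1) does not rise → illicit
tnut — σ1 onset /tn/ (1→3 rises), coda /t/ ok → licit
pu.mis — violates constraint (f): syllable 2 coda contains /s/ → illicit
nep.kiz — violates constraint (b): contains banned sequence /pk/ → illicit
nsat.sek — violates constraint (e): syllable 1 onset /ns/: /n/ (nasal, 3) → /s/ (fricative, 2) does not rise → illicit
sun.nu — violates constraint (d): adjacent identical consonants /nn/ → illicit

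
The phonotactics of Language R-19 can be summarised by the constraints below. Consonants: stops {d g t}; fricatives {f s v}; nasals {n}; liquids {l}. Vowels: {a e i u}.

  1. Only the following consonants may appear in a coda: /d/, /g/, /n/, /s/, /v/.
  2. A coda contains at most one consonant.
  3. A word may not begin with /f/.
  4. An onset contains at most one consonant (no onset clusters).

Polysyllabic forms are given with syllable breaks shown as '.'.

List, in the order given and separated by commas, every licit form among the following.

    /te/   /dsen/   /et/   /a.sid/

/te/ — σ1 onset /t/, coda /∅/ ok → licit
/dsen/ — violates constraint 4: syllable 1 onset /ds/ has 2 consonants (> 1) → illicit
/et/ — violates constraint 1: syllable 1 coda contains /t/, which is not a licensed coda consonant → illicit
/a.sid/ — σ1 onset /∅/, coda /∅/ ok; σ2 onset /s/, coda /d/ ok → licit

/te/, /a.sid/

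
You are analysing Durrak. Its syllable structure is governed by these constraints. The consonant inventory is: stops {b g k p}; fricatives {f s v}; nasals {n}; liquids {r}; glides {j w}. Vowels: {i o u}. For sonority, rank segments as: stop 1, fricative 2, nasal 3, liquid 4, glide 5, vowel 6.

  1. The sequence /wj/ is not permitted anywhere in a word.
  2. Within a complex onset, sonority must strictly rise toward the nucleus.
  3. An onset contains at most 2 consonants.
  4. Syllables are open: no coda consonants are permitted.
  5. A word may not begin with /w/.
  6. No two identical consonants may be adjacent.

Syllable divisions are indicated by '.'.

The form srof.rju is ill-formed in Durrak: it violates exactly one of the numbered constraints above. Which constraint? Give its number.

srof.rju: syllable 1 coda /f/ has 1 consonant (> 0).
This is a violation of constraint 4: "Syllables are open: no coda consonants are permitted."
The remaining constraints (1, 2, 3, 5, 6) are satisfied.

4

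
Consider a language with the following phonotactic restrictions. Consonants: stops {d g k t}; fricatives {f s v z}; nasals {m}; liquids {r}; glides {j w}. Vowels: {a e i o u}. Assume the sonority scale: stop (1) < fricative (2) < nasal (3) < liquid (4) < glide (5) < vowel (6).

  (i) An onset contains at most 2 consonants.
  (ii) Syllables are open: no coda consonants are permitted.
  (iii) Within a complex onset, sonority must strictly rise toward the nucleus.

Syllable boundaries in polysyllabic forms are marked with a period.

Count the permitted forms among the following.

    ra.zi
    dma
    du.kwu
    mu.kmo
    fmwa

ra.zi — σ1 onset /r/, coda /∅/ ok; σ2 onset /z/, coda /∅/ ok → permitted
dma — σ1 onset /dm/ (1→3 rises), coda /∅/ ok → permitted
du.kwu — σ1 onset /d/, coda /∅/ ok; σ2 onset /kw/ (1→5 rises), coda /∅/ ok → permitted
mu.kmo — σ1 onset /m/, coda /∅/ ok; σ2 onset /km/ (1→3 rises), coda /∅/ ok → permitted
fmwa — violates constraint (i): syllable 1 onset /fmw/ has 3 consonants (> 2) → not permitted
Permitted: ra.zi, dma, du.kwu, mu.kmo → 4.

4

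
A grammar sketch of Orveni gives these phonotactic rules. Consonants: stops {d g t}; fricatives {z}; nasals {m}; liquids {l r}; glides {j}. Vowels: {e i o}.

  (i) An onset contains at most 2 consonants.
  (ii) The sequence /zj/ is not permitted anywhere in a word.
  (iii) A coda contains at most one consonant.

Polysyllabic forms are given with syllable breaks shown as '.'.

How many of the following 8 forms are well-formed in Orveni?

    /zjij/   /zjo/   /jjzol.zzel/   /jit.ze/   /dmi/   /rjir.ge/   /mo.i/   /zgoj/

5

/zjij/ — violates constraint (ii): contains banned sequence /zj/ → ill-formed
/zjo/ — violates constraint (ii): contains banned sequence /zj/ → ill-formed
/jjzol.zzel/ — violates constraint (i): syllable 1 onset /jjz/ has 3 consonants (> 2) → ill-formed
/jit.ze/ — σ1 onset /j/, coda /t/ ok; σ2 onset /z/, coda /∅/ ok → well-formed
/dmi/ — σ1 onset /dm/ (2C), coda /∅/ ok → well-formed
/rjir.ge/ — σ1 onset /rj/ (2C), coda /r/ ok; σ2 onset /g/, coda /∅/ ok → well-formed
/mo.i/ — σ1 onset /m/, coda /∅/ ok; σ2 onset /∅/, coda /∅/ ok → well-formed
/zgoj/ — σ1 onset /zg/ (2C), coda /j/ ok → well-formed
Well-formed: /jit.ze/, /dmi/, /rjir.ge/, /mo.i/, /zgoj/ → 5.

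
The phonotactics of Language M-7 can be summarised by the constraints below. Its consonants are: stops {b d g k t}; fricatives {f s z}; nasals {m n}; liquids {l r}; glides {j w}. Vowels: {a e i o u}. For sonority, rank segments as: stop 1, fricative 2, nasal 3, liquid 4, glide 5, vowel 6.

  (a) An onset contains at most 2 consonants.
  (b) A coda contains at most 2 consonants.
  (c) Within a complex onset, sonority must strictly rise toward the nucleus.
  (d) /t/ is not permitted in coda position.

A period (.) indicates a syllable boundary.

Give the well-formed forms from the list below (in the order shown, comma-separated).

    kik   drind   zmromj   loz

kik, drind, loz

kik — σ1 onset /k/, coda /k/ ok → well-formed
drind — σ1 onset /dr/ (1→4 rises), coda /nd/ (2C) ok → well-formed
zmromj — violates constraint (a): syllable 1 onset /zmr/ has 3 consonants (> 2) → ill-formed
loz — σ1 onset /l/, coda /z/ ok → well-formed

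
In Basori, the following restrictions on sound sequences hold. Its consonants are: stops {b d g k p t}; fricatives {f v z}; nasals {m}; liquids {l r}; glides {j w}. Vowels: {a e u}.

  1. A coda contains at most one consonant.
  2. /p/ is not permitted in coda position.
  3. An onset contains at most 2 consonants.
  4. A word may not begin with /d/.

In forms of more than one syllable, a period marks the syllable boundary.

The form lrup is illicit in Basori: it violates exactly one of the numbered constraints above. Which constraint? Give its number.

2

lrup: syllable 1 coda contains /p/.
This is a violation of constraint 2: "/p/ is not permitted in coda position."
The remaining constraints (1, 3, 4) are satisfied.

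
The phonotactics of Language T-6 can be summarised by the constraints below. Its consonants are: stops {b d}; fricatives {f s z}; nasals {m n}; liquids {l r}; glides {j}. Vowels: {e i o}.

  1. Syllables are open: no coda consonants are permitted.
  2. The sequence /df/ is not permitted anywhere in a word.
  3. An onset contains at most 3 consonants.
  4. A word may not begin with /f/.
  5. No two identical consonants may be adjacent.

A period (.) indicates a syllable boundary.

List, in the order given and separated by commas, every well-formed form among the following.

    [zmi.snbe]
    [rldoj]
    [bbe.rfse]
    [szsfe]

[zmi.snbe]

[zmi.snbe] — σ1 onset /zm/ (2C), coda /∅/ ok; σ2 onset /snb/ (3C), coda /∅/ ok → well-formed
[rldoj] — violates constraint 1: syllable 1 coda /j/ has 1 consonant (> 0) → ill-formed
[bbe.rfse] — violates constraint 5: adjacent identical consonants /bb/ → ill-formed
[szsfe] — violates constraint 3: syllable 1 onset /szsf/ has 4 consonants (> 3) → ill-formed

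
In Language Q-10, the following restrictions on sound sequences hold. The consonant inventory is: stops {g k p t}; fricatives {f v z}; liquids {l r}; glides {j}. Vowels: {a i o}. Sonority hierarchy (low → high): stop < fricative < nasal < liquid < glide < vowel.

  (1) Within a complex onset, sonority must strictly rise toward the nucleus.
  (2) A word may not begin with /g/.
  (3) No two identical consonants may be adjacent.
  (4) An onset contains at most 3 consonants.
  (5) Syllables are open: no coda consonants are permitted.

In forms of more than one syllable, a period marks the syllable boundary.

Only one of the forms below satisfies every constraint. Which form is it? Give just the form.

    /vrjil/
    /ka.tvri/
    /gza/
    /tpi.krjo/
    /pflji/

/ka.tvri/

/vrjil/ — violates constraint 5: syllable 1 coda /l/ has 1 consonant (> 0) → ill-formed
/ka.tvri/ — σ1 onset /k/, coda /∅/ ok; σ2 onset /tvr/ (1→2→4 rises), coda /∅/ ok → well-formed
/gza/ — violates constraint 2: word begins with /g/ → ill-formed
/tpi.krjo/ — violates constraint 1: syllable 1 onset /tp/: /t/ (stop, 1) → /p/ (stop, 1) does not rise → ill-formed
/pflji/ — violates constraint 4: syllable 1 onset /pflj/ has 4 consonants (> 3) → ill-formed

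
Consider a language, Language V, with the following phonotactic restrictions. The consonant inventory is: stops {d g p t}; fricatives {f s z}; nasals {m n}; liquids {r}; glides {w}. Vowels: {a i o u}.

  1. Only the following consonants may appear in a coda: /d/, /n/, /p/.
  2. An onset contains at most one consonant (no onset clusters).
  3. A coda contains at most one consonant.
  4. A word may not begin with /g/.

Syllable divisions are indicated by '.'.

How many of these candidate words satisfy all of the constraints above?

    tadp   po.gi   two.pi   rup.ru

tadp — violates constraint 3: syllable 1 coda /dp/ has 2 consonants (> 1) → not permitted
po.gi — σ1 onset /p/, coda /∅/ ok; σ2 onset /g/, coda /∅/ ok → permitted
two.pi — violates constraint 2: syllable 1 onset /tw/ has 2 consonants (> 1) → not permitted
rup.ru — σ1 onset /r/, coda /p/ ok; σ2 onset /r/, coda /∅/ ok → permitted
Permitted: po.gi, rup.ru → 2.

2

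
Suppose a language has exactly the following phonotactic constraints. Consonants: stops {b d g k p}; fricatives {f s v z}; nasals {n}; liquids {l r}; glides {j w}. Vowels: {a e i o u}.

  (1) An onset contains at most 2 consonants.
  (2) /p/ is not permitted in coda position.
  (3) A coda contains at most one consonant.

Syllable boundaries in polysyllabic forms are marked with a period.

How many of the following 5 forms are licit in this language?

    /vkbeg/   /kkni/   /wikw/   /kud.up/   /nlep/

/vkbeg/ — violates constraint 1: syllable 1 onset /vkb/ has 3 consonants (> 2) → illicit
/kkni/ — violates constraint 1: syllable 1 onset /kkn/ has 3 consonants (> 2) → illicit
/wikw/ — violates constraint 3: syllable 1 coda /kw/ has 2 consonants (> 1) → illicit
/kud.up/ — violates constraint 2: syllable 2 coda contains /p/ → illicit
/nlep/ — violates constraint 2: syllable 1 coda contains /p/ → illicit
No form is licit → 0.

0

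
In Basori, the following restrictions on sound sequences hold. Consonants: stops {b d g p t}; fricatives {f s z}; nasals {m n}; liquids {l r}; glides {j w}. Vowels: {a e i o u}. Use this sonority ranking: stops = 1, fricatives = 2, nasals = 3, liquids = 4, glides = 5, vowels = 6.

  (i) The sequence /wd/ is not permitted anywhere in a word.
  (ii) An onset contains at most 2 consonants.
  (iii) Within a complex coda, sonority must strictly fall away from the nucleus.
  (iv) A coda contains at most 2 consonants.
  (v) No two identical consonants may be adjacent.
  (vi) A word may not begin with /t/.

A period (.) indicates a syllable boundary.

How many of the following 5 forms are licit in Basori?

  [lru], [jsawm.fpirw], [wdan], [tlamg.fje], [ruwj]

[lru] — σ1 onset /lr/ (2C), coda /∅/ ok → licit
[jsawm.fpirw] — violates constraint (iii): syllable 2 coda /rw/: /r/ (liquid, 4) → /w/ (glide, 5) does not fall → illicit
[wdan] — violates constraint (i): contains banned sequence /wd/ → illicit
[tlamg.fje] — violates constraint (vi): word begins with /t/ → illicit
[ruwj] — violates constraint (iii): syllable 1 coda /wj/: /w/ (glide, 5) → /j/ (glide, 5) does not fall → illicit
Licit: [lru] → 1.

1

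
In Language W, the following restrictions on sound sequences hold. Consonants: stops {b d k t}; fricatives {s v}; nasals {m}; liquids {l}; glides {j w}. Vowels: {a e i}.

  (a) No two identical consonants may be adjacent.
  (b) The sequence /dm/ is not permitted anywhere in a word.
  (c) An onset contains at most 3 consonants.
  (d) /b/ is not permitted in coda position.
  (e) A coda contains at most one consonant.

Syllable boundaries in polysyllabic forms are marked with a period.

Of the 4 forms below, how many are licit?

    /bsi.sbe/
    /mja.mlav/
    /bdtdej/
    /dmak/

/bsi.sbe/ — σ1 onset /bs/ (2C), coda /∅/ ok; σ2 onset /sb/ (2C), coda /∅/ ok → licit
/mja.mlav/ — σ1 onset /mj/ (2C), coda /∅/ ok; σ2 onset /ml/ (2C), coda /v/ ok → licit
/bdtdej/ — violates constraint (c): syllable 1 onset /bdtd/ has 4 consonants (> 3) → illicit
/dmak/ — violates constraint (b): contains banned sequence /dm/ → illicit
Licit: /bsi.sbe/, /mja.mlav/ → 2.

2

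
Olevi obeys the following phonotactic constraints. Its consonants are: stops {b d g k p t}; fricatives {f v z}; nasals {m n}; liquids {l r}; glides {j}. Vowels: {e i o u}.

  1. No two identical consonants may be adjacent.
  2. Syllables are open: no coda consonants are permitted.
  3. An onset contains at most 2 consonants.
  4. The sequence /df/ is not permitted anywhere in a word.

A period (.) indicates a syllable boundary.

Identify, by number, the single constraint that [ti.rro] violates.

[ti.rro]: adjacent identical consonants /rr/.
This is a violation of constraint 1: "No two identical consonants may be adjacent."
The remaining constraints (2, 3, 4) are satisfied.

1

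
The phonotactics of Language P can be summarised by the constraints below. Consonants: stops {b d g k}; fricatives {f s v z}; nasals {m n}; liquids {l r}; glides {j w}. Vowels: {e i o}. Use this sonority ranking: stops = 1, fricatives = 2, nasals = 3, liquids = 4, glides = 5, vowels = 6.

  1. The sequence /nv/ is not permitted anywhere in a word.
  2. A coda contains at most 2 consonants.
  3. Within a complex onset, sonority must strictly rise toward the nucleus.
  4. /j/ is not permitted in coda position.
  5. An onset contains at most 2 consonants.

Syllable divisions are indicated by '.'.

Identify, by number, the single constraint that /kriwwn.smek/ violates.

/kriwwn.smek/: syllable 1 coda /wwn/ has 3 consonants (> 2).
This is a violation of constraint 2: "A coda contains at most 2 consonants."
The remaining constraints (1, 3, 4, 5) are satisfied.

2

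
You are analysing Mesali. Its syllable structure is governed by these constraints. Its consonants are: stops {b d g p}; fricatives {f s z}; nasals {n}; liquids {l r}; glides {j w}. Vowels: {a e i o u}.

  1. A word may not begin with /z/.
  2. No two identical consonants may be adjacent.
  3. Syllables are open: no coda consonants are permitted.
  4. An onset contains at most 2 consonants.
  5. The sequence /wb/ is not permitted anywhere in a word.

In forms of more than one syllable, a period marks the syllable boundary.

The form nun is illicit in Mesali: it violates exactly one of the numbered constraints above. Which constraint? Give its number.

3

nun: syllable 1 coda /n/ has 1 consonant (> 0).
This is a violation of constraint 3: "Syllables are open: no coda consonants are permitted."
The remaining constraints (1, 2, 4, 5) are satisfied.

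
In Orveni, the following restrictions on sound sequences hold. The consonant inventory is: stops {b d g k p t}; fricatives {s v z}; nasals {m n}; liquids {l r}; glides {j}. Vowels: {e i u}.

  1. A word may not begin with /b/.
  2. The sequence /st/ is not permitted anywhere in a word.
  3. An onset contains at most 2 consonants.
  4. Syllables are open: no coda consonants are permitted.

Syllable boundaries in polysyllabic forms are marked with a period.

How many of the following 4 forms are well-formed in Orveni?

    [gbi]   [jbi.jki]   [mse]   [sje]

4

[gbi] — σ1 onset /gb/ (2C), coda /∅/ ok → well-formed
[jbi.jki] — σ1 onset /jb/ (2C), coda /∅/ ok; σ2 onset /jk/ (2C), coda /∅/ ok → well-formed
[mse] — σ1 onset /ms/ (2C), coda /∅/ ok → well-formed
[sje] — σ1 onset /sj/ (2C), coda /∅/ ok → well-formed
Well-formed: [gbi], [jbi.jki], [mse], [sje] → 4.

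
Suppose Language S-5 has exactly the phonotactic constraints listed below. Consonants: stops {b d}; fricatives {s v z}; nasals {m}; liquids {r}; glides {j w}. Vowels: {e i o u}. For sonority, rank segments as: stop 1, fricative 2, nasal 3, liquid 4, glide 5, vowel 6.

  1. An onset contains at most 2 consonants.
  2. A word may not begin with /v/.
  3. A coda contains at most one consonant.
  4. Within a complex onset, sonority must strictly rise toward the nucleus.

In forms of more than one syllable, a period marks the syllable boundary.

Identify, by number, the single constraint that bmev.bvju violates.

bmev.bvju: syllable 2 onset /bvj/ has 3 consonants (> 2).
This is a violation of constraint 1: "An onset contains at most 2 consonants."
The remaining constraints (2, 3, 4) are satisfied.

1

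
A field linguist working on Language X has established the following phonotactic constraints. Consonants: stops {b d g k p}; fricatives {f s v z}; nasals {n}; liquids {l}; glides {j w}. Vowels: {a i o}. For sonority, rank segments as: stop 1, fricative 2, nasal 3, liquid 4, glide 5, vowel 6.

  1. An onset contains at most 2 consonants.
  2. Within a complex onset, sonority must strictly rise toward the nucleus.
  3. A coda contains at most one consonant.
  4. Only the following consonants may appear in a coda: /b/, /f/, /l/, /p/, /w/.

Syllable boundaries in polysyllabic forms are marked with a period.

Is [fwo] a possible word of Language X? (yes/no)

[fwo] — σ1 onset /fw/ (2→5 rises), coda /∅/ ok → permitted

yes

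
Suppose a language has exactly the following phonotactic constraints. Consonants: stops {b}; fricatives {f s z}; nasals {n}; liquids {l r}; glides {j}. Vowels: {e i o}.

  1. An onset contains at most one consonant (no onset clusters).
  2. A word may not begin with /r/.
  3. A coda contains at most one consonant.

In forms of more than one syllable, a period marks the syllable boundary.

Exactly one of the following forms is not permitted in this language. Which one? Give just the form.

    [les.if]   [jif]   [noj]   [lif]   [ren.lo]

[les.if] — σ1 onset /l/, coda /s/ ok; σ2 onset /∅/, coda /f/ ok → permitted
[jif] — σ1 onset /j/, coda /f/ ok → permitted
[noj] — σ1 onset /n/, coda /j/ ok → permitted
[lif] — σ1 onset /l/, coda /f/ ok → permitted
[ren.lo] — violates constraint 2: word begins with /r/ → not permitted

[ren.lo]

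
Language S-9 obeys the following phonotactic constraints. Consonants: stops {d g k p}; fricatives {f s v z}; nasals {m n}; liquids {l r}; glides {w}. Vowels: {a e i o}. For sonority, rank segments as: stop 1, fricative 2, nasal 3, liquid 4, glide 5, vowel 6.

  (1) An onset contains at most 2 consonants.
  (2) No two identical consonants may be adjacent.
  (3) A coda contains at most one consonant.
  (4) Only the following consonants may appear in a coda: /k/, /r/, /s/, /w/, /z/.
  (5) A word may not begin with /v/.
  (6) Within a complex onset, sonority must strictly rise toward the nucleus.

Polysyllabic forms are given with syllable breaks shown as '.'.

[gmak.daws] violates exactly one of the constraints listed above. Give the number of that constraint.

3

[gmak.daws]: syllable 2 coda /ws/ has 2 consonants (> 1).
This is a violation of constraint 3: "A coda contains at most one consonant."
The remaining constraints (1, 2, 4, 5, 6) are satisfied.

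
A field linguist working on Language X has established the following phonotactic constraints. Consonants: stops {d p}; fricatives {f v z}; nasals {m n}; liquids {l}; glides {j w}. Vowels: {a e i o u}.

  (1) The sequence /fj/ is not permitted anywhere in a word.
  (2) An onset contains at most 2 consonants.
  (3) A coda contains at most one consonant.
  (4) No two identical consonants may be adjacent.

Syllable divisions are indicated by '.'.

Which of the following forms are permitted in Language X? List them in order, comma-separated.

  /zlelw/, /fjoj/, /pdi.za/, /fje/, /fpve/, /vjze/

/zlelw/ — violates constraint 3: syllable 1 coda /lw/ has 2 consonants (> 1) → not permitted
/fjoj/ — violates constraint 1: contains banned sequence /fj/ → not permitted
/pdi.za/ — σ1 onset /pd/ (2C), coda /∅/ ok; σ2 onset /z/, coda /∅/ ok → permitted
/fje/ — violates constraint 1: contains banned sequence /fj/ → not permitted
/fpve/ — violates constraint 2: syllable 1 onset /fpv/ has 3 consonants (> 2) → not permitted
/vjze/ — violates constraint 2: syllable 1 onset /vjz/ has 3 consonants (> 2) → not permitted

/pdi.za/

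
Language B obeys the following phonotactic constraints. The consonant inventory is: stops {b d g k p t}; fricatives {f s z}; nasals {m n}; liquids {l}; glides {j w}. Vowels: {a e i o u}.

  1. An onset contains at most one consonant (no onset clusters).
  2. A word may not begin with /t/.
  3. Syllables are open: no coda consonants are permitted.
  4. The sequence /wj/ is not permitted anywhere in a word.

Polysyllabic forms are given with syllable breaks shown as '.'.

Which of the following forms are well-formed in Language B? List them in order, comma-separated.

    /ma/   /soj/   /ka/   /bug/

/ma/ — σ1 onset /m/, coda /∅/ ok → well-formed
/soj/ — violates constraint 3: syllable 1 coda /j/ has 1 consonant (> 0) → ill-formed
/ka/ — σ1 onset /k/, coda /∅/ ok → well-formed
/bug/ — violates constraint 3: syllable 1 coda /g/ has 1 consonant (> 0) → ill-formed

/ma/, /ka/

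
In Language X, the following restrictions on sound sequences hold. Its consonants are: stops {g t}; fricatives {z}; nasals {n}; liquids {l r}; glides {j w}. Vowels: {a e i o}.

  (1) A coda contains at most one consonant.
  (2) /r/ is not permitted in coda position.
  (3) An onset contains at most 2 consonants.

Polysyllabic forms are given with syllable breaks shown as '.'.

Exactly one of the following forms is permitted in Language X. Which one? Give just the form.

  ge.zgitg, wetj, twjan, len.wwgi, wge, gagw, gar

wge

ge.zgitg — violates constraint 1: syllable 2 coda /tg/ has 2 consonants (> 1) → not permitted
wetj — violates constraint 1: syllable 1 coda /tj/ has 2 consonants (> 1) → not permitted
twjan — violates constraint 3: syllable 1 onset /twj/ has 3 consonants (> 2) → not permitted
len.wwgi — violates constraint 3: syllable 2 onset /wwg/ has 3 consonants (> 2) → not permitted
wge — σ1 onset /wg/ (2C), coda /∅/ ok → permitted
gagw — violates constraint 1: syllable 1 coda /gw/ has 2 consonants (> 1) → not permitted
gar — violates constraint 2: syllable 1 coda contains /r/ → not permitted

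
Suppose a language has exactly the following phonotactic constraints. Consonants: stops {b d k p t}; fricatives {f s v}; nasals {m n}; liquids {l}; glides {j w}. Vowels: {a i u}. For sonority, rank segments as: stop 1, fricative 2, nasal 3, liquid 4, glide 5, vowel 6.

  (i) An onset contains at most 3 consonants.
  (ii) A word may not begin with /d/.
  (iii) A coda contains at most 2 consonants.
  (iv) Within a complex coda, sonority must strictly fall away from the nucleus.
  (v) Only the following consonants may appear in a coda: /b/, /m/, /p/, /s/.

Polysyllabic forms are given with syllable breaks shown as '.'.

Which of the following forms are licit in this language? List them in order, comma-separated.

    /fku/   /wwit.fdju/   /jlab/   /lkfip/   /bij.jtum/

/fku/ — σ1 onset /fk/ (2C), coda /∅/ ok → licit
/wwit.fdju/ — violates constraint (v): syllable 1 coda contains /t/, which is not a licensed coda consonant → illicit
/jlab/ — σ1 onset /jl/ (2C), coda /b/ ok → licit
/lkfip/ — σ1 onset /lkf/ (3C), coda /p/ ok → licit
/bij.jtum/ — violates constraint (v): syllable 1 coda contains /j/, which is not a licensed coda consonant → illicit

/fku/, /jlab/, /lkfip/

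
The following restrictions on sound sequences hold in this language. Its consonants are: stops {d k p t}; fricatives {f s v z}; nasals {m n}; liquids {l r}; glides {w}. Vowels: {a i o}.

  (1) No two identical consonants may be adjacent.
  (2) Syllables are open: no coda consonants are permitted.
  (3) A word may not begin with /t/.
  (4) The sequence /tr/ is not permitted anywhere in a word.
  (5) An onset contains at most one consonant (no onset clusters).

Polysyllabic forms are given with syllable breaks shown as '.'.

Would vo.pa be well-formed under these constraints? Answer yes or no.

vo.pa — σ1 onset /v/, coda /∅/ ok; σ2 onset /p/, coda /∅/ ok → well-formed

yes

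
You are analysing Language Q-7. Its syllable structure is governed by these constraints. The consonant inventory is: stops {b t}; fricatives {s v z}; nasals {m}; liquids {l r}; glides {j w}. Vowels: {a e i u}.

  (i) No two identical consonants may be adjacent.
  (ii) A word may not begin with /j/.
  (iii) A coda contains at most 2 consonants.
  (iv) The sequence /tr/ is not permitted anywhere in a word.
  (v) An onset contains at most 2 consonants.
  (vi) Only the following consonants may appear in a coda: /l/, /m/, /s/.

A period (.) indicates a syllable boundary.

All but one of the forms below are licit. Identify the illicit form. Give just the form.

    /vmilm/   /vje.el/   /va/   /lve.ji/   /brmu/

/vmilm/ — σ1 onset /vm/ (2C), coda /lm/ (2C) ok → licit
/vje.el/ — σ1 onset /vj/ (2C), coda /∅/ ok; σ2 onset /∅/, coda /l/ ok → licit
/va/ — σ1 onset /v/, coda /∅/ ok → licit
/lve.ji/ — σ1 onset /lv/ (2C), coda /∅/ ok; σ2 onset /j/, coda /∅/ ok → licit
/brmu/ — violates constraint (v): syllable 1 onset /brm/ has 3 consonants (> 2) → illicit

/brmu/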